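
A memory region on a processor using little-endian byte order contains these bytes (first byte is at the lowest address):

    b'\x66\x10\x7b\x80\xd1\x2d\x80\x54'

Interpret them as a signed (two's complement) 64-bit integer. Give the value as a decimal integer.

Little-endian: lowest address holds the least-significant byte.
Reassemble most-significant byte first: 54 80 2D D1 80 7B 10 66 → 0x54802DD1807B1066.
0x54802DD1807B1066 = 6088917074031874150.

6088917074031874150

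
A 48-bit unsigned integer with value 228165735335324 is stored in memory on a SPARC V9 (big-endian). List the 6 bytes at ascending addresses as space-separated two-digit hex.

CF 83 F9 9A C5 9C

228165735335324 in hexadecimal, padded to 48 bits, is 0xCF83F99AC59C.
Split into bytes (most-significant first): CF 83 F9 9A C5 9C.
Big-endian: lowest address holds the most-significant byte.
So the memory order matches the most-significant-first order: CF 83 F9 9A C5 9C.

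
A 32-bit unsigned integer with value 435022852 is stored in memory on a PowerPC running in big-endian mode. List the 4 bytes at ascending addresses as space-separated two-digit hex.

435022852 in hexadecimal, padded to 32 bits, is 0x19EDEC04.
Split into bytes (most-significant first): 19 ED EC 04.
Big-endian: lowest address holds the most-significant byte.
So the memory order matches the most-significant-first order: 19 ED EC 04.

19 ED EC 04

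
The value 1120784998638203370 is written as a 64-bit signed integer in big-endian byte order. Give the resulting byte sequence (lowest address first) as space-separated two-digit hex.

1120784998638203370 in hexadecimal, padded to 64 bits, is 0x0F8DD404A16AB1EA.
Split into bytes (most-significant first): 0F 8D D4 04 A1 6A B1 EA.
In big-endian order the high byte comes first in memory.
So the memory order matches the most-significant-first order: 0F 8D D4 04 A1 6A B1 EA.

0F 8D D4 04 A1 6A B1 EA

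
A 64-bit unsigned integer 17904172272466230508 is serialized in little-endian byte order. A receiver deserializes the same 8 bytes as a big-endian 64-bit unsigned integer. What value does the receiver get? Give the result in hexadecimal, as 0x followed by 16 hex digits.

0xEC7CBF49D26578F8

17904172272466230508 in 64-bit hexadecimal is 0xF87865D249BF7CEC.
Stored little-endian, the bytes at ascending addresses are EC 7C BF 49 D2 65 78 F8.
Read back as big-endian, the last byte is least significant, giving 0xEC7CBF49D26578F8.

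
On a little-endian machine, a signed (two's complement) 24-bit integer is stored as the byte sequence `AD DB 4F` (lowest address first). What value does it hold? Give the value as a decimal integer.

Little-endian: lowest address holds the least-significant byte.
Reassemble most-significant byte first: 4F DB AD → 0x4FDBAD.
0x4FDBAD = 5233581.

5233581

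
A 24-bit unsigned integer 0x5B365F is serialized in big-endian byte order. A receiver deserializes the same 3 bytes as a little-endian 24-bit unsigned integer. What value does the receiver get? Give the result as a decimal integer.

6239835

Stored big-endian, the bytes at ascending addresses are 5B 36 5F.
Read back as little-endian, the first byte is least significant, giving 0x5F365B.
0x5F365B = 6239835.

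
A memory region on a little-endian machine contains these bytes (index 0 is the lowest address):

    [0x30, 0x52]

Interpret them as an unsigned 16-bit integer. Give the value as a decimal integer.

Little-endian stores the least-significant byte at the lowest address.
Reassemble most-significant byte first: 52 30 → 0x5230.
0x5230 = 21040.

21040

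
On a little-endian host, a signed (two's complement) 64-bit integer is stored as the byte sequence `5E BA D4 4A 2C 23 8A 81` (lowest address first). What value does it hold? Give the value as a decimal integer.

In little-endian order the low byte comes first in memory.
Reassemble most-significant byte first: 81 8A 23 2C 4A D4 BA 5E → 0x818A232C4AD4BA5E.
Top bit is set, so as a signed 64-bit value this is 0x818A232C4AD4BA5E − 2^64 = -9112432222889788834.

-9112432222889788834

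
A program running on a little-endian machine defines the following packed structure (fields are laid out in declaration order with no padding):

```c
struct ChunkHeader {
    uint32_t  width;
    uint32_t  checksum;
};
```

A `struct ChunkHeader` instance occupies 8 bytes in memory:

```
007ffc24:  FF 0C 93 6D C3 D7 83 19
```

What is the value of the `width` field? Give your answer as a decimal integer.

1838353663

`width` is the first field, at byte offset 0, occupying 4 bytes.
Bytes at offsets 0..3: FF 0C 93 6D.
Little-endian: lowest address holds the least-significant byte.
Reassemble most-significant byte first: 6D 93 0C FF → 0x6D930CFF.
0x6D930CFF = 1838353663.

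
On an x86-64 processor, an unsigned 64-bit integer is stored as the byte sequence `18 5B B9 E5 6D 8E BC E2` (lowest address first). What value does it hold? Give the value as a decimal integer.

16338090150850026264

Little-endian: lowest address holds the least-significant byte.
Reassemble most-significant byte first: E2 BC 8E 6D E5 B9 5B 18 → 0xE2BC8E6DE5B95B18.
0xE2BC8E6DE5B95B18 = 16338090150850026264.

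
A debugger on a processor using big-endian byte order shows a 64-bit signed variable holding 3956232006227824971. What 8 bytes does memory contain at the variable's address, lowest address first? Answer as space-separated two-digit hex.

3956232006227824971 in hexadecimal, padded to 64 bits, is 0x36E75C0C743D914B.
Split into bytes (most-significant first): 36 E7 5C 0C 74 3D 91 4B.
Big-endian stores the most-significant byte at the lowest address.
So the memory order matches the most-significant-first order: 36 E7 5C 0C 74 3D 91 4B.

36 E7 5C 0C 74 3D 91 4B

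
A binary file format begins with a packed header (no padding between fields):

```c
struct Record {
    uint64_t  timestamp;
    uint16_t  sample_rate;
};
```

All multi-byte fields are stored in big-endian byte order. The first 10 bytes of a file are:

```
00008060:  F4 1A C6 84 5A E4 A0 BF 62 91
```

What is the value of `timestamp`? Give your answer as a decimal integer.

17589589566411808959

`timestamp` is the first field, at byte offset 0, occupying 8 bytes.
Bytes at offsets 0..7: F4 1A C6 84 5A E4 A0 BF.
In big-endian order the high byte comes first in memory.
The bytes are already most-significant first: 0xF41AC6845AE4A0BF.
0xF41AC6845AE4A0BF = 17589589566411808959.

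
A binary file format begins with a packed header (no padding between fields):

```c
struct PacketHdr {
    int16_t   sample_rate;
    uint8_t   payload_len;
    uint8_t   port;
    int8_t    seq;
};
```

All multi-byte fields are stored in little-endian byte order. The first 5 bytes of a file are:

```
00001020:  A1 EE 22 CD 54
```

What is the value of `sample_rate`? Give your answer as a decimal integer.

-4447

`sample_rate` is the first field, at byte offset 0, occupying 2 bytes.
Bytes at offsets 0..1: A1 EE.
Little-endian: lowest address holds the least-significant byte.
Reassemble most-significant byte first: EE A1 → 0xEEA1.
Top bit is set, so as a signed 16-bit value this is 0xEEA1 − 2^16 = -4447.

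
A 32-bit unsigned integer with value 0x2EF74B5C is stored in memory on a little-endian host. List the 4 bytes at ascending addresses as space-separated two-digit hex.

Split into bytes (most-significant first): 2E F7 4B 5C.
In little-endian order the low byte comes first in memory.
So at ascending addresses the bytes are 5C 4B F7 2E.

5C 4B F7 2E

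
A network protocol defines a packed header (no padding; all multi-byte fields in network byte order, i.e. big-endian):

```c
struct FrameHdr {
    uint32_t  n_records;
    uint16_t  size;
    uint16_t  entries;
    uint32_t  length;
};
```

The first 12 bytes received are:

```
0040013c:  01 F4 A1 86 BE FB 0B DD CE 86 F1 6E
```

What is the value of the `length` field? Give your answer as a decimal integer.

3464950126

`length` follows `n_records` (4 B), `size` (2 B), `entries` (2 B), so it starts at offset 4 + 2 + 2 = 8 and occupies 4 bytes.
Bytes at offsets 8..11: CE 86 F1 6E.
In big-endian order the high byte comes first in memory.
The bytes are already most-significant first: 0xCE86F16E.
0xCE86F16E = 3464950126.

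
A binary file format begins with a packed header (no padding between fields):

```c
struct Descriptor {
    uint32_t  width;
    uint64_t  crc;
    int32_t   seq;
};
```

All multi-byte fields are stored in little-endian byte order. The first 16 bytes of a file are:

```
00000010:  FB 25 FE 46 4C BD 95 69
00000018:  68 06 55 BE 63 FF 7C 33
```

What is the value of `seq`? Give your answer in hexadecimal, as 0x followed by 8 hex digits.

`seq` follows `width` (4 B), `crc` (8 B), so it starts at offset 4 + 8 = 12 and occupies 4 bytes.
Bytes at offsets 12..15: 63 FF 7C 33.
Little-endian: lowest address holds the least-significant byte.
Reassemble most-significant byte first: 33 7C FF 63 → 0x337CFF63.

0x337CFF63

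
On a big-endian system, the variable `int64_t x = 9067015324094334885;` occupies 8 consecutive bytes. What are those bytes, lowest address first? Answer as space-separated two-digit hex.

7D D4 82 65 ED AA 87 A5

9067015324094334885 in hexadecimal, padded to 64 bits, is 0x7DD48265EDAA87A5.
Split into bytes (most-significant first): 7D D4 82 65 ED AA 87 A5.
Big-endian: lowest address holds the most-significant byte.
So the memory order matches the most-significant-first order: 7D D4 82 65 ED AA 87 A5.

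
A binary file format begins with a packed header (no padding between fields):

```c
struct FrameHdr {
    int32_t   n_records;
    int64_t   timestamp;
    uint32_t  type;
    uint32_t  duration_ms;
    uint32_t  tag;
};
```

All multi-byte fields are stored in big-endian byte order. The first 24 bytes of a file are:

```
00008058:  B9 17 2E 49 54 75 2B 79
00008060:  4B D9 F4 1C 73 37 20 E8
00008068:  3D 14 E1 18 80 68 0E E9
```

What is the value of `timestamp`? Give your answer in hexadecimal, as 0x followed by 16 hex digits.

0x54752B794BD9F41C

`timestamp` follows `n_records` (4 bytes), so it starts at byte offset 4 and occupies 8 bytes.
Bytes at offsets 4..11: 54 75 2B 79 4B D9 F4 1C.
Big-endian stores the most-significant byte at the lowest address.
The bytes are already most-significant first: 0x54752B794BD9F41C.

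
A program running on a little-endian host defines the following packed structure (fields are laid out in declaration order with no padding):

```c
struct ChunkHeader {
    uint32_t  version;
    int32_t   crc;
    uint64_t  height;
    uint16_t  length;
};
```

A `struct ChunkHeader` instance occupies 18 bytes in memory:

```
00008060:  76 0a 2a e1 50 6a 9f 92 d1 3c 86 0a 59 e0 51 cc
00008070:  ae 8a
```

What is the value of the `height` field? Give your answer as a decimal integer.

14722795329884142801

`height` follows `version` (4 B), `crc` (4 B), so it starts at offset 4 + 4 = 8 and occupies 8 bytes.
Bytes at offsets 8..15: D1 3C 86 0A 59 E0 51 CC.
In little-endian order the low byte comes first in memory.
Reassemble most-significant byte first: CC 51 E0 59 0A 86 3C D1 → 0xCC51E0590A863CD1.
0xCC51E0590A863CD1 = 14722795329884142801.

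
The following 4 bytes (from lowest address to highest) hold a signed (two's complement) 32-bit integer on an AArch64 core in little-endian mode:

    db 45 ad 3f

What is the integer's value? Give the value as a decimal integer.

1068320219

Little-endian stores the least-significant byte at the lowest address.
Reassemble most-significant byte first: 3F AD 45 DB → 0x3FAD45DB.
0x3FAD45DB = 1068320219.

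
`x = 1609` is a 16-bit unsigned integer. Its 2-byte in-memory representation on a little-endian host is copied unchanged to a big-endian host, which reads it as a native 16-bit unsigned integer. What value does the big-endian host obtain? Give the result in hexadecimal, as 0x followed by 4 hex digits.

0x4906

1609 in 16-bit hexadecimal is 0x0649.
Stored little-endian, the bytes at ascending addresses are 49 06.
Read back as big-endian, the last byte is least significant, giving 0x4906.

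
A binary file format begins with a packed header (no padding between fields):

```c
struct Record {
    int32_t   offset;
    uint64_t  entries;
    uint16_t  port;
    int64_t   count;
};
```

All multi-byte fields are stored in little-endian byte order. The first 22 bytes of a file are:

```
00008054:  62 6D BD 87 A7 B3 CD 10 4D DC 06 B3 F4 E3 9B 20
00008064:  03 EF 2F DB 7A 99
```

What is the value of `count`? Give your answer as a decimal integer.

-7387351239827971941

`count` follows `offset` (4 B), `entries` (8 B), `port` (2 B), so it starts at offset 4 + 8 + 2 = 14 and occupies 8 bytes.
Bytes at offsets 14..21: 9B 20 03 EF 2F DB 7A 99.
Little-endian: lowest address holds the least-significant byte.
Reassemble most-significant byte first: 99 7A DB 2F EF 03 20 9B → 0x997ADB2FEF03209B.
Top bit is set, so as a signed 64-bit value this is 0x997ADB2FEF03209B − 2^64 = -7387351239827971941.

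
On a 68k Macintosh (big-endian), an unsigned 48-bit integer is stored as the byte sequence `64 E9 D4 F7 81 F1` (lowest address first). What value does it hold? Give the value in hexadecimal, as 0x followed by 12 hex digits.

Big-endian: lowest address holds the most-significant byte.
The bytes are already most-significant first: 0x64E9D4F781F1.

0x64E9D4F781F1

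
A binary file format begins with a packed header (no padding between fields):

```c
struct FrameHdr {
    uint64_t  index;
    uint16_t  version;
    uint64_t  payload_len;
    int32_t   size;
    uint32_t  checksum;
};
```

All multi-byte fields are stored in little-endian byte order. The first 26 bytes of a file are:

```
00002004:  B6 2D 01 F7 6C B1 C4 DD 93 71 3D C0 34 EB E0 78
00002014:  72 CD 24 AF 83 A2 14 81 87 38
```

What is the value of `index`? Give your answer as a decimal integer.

`index` is the first field, at byte offset 0, occupying 8 bytes.
Bytes at offsets 0..7: B6 2D 01 F7 6C B1 C4 DD.
Little-endian: lowest address holds the least-significant byte.
Reassemble most-significant byte first: DD C4 B1 6C F7 01 2D B6 → 0xDDC4B16CF7012DB6.
0xDDC4B16CF7012DB6 = 15980092459375996342.

15980092459375996342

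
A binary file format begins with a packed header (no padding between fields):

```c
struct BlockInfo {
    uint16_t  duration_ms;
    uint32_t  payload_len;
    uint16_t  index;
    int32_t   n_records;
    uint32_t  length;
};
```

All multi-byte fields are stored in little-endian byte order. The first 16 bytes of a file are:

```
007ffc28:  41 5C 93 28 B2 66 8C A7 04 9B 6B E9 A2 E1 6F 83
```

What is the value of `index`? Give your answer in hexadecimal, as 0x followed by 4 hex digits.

`index` follows `duration_ms` (2 B), `payload_len` (4 B), so it starts at offset 2 + 4 = 6 and occupies 2 bytes.
Bytes at offsets 6..7: 8C A7.
In little-endian order the low byte comes first in memory.
Reassemble most-significant byte first: A7 8C → 0xA78C.

0xA78C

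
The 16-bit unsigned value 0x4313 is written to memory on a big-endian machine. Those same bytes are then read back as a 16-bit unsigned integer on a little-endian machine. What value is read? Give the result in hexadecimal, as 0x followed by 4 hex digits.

0x1343

Stored big-endian, the bytes at ascending addresses are 43 13.
Read back as little-endian, the first byte is least significant, giving 0x1343.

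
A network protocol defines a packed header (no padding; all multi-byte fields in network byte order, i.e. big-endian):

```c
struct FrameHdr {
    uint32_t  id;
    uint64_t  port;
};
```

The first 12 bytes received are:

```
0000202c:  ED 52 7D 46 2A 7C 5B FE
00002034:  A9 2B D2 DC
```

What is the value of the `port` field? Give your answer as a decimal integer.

`port` follows `id` (4 bytes), so it starts at byte offset 4 and occupies 8 bytes.
Bytes at offsets 4..11: 2A 7C 5B FE A9 2B D2 DC.
In big-endian order the high byte comes first in memory.
The bytes are already most-significant first: 0x2A7C5BFEA92BD2DC.
0x2A7C5BFEA92BD2DC = 3061422996023136988.

3061422996023136988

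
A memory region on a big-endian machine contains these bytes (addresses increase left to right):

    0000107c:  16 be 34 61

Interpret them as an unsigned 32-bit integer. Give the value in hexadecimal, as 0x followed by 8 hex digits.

In big-endian order the high byte comes first in memory.
The bytes are already most-significant first: 0x16BE3461.

0x16BE3461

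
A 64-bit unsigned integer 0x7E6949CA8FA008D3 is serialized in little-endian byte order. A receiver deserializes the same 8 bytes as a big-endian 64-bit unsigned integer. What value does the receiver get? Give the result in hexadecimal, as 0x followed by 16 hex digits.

Stored little-endian, the bytes at ascending addresses are D3 08 A0 8F CA 49 69 7E.
Read back as big-endian, the last byte is least significant, giving 0xD308A08FCA49697E.

0xD308A08FCA49697E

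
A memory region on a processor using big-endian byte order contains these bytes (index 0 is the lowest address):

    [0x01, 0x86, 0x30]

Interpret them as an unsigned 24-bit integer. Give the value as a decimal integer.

99888

Big-endian stores the most-significant byte at the lowest address.
The bytes are already most-significant first: 0x018630.
0x018630 = 99888.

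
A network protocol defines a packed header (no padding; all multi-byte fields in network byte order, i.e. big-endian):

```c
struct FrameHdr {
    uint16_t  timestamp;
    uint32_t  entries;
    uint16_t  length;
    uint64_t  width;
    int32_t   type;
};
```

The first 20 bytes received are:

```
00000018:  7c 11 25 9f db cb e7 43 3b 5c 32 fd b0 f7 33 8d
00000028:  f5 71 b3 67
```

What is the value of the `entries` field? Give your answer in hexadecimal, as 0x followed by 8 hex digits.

0x259FDBCB

`entries` follows `timestamp` (2 bytes), so it starts at byte offset 2 and occupies 4 bytes.
Bytes at offsets 2..5: 25 9F DB CB.
Big-endian stores the most-significant byte at the lowest address.
The bytes are already most-significant first: 0x259FDBCB.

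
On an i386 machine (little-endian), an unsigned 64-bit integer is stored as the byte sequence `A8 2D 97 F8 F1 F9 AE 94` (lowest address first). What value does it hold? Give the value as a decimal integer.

Little-endian: lowest address holds the least-significant byte.
Reassemble most-significant byte first: 94 AE F9 F1 F8 97 2D A8 → 0x94AEF9F1F8972DA8.
0x94AEF9F1F8972DA8 = 10713775381214080424.

10713775381214080424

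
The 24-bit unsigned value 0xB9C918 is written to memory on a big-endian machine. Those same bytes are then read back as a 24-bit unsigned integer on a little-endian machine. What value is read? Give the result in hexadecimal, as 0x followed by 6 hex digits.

Stored big-endian, the bytes at ascending addresses are B9 C9 18.
Read back as little-endian, the first byte is least significant, giving 0x18C9B9.

0x18C9B9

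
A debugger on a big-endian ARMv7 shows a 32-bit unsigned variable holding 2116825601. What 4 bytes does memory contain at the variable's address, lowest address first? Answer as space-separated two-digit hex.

7E 2C 32 01

2116825601 in hexadecimal, padded to 32 bits, is 0x7E2C3201.
Split into bytes (most-significant first): 7E 2C 32 01.
Big-endian: lowest address holds the most-significant byte.
So the memory order matches the most-significant-first order: 7E 2C 32 01.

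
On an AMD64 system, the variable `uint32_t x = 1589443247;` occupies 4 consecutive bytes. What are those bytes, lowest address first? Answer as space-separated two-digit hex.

AF FA BC 5E

1589443247 in hexadecimal, padded to 32 bits, is 0x5EBCFAAF.
Split into bytes (most-significant first): 5E BC FA AF.
Little-endian: lowest address holds the least-significant byte.
So at ascending addresses the bytes are AF FA BC 5E.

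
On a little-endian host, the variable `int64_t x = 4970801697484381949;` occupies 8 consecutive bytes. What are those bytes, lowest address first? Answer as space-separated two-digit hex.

4970801697484381949 in hexadecimal, padded to 64 bits, is 0x44FBD5CEB3771EFD.
Split into bytes (most-significant first): 44 FB D5 CE B3 77 1E FD.
In little-endian order the low byte comes first in memory.
So at ascending addresses the bytes are FD 1E 77 B3 CE D5 FB 44.

FD 1E 77 B3 CE D5 FB 44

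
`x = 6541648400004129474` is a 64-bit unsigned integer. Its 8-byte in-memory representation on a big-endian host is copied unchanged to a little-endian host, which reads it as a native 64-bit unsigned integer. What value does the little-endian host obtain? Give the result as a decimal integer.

6541648400004129474 in 64-bit hexadecimal is 0x5AC89A8F87BFA2C2.
Stored big-endian, the bytes at ascending addresses are 5A C8 9A 8F 87 BF A2 C2.
Read back as little-endian, the first byte is least significant, giving 0xC2A2BF878F9AC85A.
0xC2A2BF878F9AC85A = 14024982778535921754.

14024982778535921754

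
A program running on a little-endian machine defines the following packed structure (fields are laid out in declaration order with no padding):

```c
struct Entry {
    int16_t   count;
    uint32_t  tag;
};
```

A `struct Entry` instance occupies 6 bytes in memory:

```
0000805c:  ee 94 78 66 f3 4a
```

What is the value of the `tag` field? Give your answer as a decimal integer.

`tag` follows `count` (2 bytes), so it starts at byte offset 2 and occupies 4 bytes.
Bytes at offsets 2..5: 78 66 F3 4A.
In little-endian order the low byte comes first in memory.
Reassemble most-significant byte first: 4A F3 66 78 → 0x4AF36678.
0x4AF36678 = 1257465464.

1257465464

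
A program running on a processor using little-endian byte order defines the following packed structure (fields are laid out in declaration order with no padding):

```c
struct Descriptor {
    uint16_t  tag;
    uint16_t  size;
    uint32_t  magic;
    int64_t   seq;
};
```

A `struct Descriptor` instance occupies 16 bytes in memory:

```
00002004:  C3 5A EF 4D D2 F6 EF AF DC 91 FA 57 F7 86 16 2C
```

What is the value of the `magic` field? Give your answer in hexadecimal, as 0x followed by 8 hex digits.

`magic` follows `tag` (2 B), `size` (2 B), so it starts at offset 2 + 2 = 4 and occupies 4 bytes.
Bytes at offsets 4..7: D2 F6 EF AF.
Little-endian stores the least-significant byte at the lowest address.
Reassemble most-significant byte first: AF EF F6 D2 → 0xAFEFF6D2.

0xAFEFF6D2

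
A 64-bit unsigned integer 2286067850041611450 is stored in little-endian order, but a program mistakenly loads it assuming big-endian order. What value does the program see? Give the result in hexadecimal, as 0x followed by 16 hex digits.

2286067850041611450 in 64-bit hexadecimal is 0x1FB9BE98F62BD4BA.
Stored little-endian, the bytes at ascending addresses are BA D4 2B F6 98 BE B9 1F.
Read back as big-endian, the last byte is least significant, giving 0xBAD42BF698BEB91F.

0xBAD42BF698BEB91F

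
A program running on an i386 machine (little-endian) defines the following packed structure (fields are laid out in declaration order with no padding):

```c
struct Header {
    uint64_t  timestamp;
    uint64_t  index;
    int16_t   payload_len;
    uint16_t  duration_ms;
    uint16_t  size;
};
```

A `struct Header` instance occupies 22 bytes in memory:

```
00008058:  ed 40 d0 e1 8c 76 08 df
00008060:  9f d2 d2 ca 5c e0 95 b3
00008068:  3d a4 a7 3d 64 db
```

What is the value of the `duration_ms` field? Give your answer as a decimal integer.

`duration_ms` follows `timestamp` (8 B), `index` (8 B), `payload_len` (2 B), so it starts at offset 8 + 8 + 2 = 18 and occupies 2 bytes.
Bytes at offsets 18..19: A7 3D.
Little-endian: lowest address holds the least-significant byte.
Reassemble most-significant byte first: 3D A7 → 0x3DA7.
0x3DA7 = 15783.

15783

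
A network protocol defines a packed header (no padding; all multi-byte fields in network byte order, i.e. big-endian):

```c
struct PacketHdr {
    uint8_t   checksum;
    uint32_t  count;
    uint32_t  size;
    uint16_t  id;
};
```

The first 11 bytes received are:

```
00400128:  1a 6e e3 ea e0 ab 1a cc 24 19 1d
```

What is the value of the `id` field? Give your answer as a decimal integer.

6429

`id` follows `checksum` (1 B), `count` (4 B), `size` (4 B), so it starts at offset 1 + 4 + 4 = 9 and occupies 2 bytes.
Bytes at offsets 9..10: 19 1D.
Big-endian stores the most-significant byte at the lowest address.
The bytes are already most-significant first: 0x191D.
0x191D = 6429.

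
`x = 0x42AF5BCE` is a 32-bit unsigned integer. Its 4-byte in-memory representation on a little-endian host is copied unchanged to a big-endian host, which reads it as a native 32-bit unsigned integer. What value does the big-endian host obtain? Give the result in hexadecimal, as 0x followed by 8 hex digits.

Stored little-endian, the bytes at ascending addresses are CE 5B AF 42.
Read back as big-endian, the last byte is least significant, giving 0xCE5BAF42.

0xCE5BAF42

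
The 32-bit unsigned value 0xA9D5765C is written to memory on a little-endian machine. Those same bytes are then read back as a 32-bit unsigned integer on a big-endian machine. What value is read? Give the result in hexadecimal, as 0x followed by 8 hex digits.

0x5C76D5A9

Stored little-endian, the bytes at ascending addresses are 5C 76 D5 A9.
Read back as big-endian, the last byte is least significant, giving 0x5C76D5A9.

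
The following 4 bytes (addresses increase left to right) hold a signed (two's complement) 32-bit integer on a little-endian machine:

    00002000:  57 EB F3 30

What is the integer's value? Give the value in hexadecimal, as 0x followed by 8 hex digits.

In little-endian order the low byte comes first in memory.
Reassemble most-significant byte first: 30 F3 EB 57 → 0x30F3EB57.

0x30F3EB57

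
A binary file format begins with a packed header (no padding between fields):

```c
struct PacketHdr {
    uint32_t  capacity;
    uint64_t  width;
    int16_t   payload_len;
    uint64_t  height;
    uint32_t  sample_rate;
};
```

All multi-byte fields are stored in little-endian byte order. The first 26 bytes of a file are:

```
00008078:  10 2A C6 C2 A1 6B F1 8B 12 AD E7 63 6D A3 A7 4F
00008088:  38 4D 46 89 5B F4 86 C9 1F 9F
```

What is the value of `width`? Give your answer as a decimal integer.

`width` follows `capacity` (4 bytes), so it starts at byte offset 4 and occupies 8 bytes.
Bytes at offsets 4..11: A1 6B F1 8B 12 AD E7 63.
Little-endian: lowest address holds the least-significant byte.
Reassemble most-significant byte first: 63 E7 AD 12 8B F1 6B A1 → 0x63E7AD128BF16BA1.
0x63E7AD128BF16BA1 = 7198912824543898529.

7198912824543898529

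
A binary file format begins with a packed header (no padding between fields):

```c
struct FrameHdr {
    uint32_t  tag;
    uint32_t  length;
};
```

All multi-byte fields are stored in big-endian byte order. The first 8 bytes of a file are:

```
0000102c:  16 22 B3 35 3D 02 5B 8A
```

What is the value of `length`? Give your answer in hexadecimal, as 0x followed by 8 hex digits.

`length` follows `tag` (4 bytes), so it starts at byte offset 4 and occupies 4 bytes.
Bytes at offsets 4..7: 3D 02 5B 8A.
In big-endian order the high byte comes first in memory.
The bytes are already most-significant first: 0x3D025B8A.

0x3D025B8A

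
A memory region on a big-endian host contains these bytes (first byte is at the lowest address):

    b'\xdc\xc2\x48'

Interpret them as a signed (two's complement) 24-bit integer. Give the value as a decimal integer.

Big-endian stores the most-significant byte at the lowest address.
The bytes are already most-significant first: 0xDCC248.
Top bit is set, so as a signed 24-bit value this is 0xDCC248 − 2^24 = -2309560.

-2309560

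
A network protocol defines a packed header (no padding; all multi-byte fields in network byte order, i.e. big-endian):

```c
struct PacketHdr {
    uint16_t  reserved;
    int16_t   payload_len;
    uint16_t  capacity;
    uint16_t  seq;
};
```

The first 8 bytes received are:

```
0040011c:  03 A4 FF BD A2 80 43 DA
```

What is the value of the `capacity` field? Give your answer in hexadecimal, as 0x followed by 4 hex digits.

`capacity` follows `reserved` (2 B), `payload_len` (2 B), so it starts at offset 2 + 2 = 4 and occupies 2 bytes.
Bytes at offsets 4..5: A2 80.
In big-endian order the high byte comes first in memory.
The bytes are already most-significant first: 0xA280.

0xA280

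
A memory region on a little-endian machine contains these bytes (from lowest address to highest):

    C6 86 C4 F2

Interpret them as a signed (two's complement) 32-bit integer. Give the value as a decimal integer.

-222001466

Little-endian: lowest address holds the least-significant byte.
Reassemble most-significant byte first: F2 C4 86 C6 → 0xF2C486C6.
Top bit is set, so as a signed 32-bit value this is 0xF2C486C6 − 2^32 = -222001466.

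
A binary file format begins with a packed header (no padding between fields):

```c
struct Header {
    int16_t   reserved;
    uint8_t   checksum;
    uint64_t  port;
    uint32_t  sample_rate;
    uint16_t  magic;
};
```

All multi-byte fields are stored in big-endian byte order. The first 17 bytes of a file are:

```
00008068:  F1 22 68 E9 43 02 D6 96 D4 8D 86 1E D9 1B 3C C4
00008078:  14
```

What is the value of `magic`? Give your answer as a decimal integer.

50196

`magic` follows `reserved` (2 B), `checksum` (1 B), `port` (8 B), `sample_rate` (4 B), so it starts at offset 2 + 1 + 8 + 4 = 15 and occupies 2 bytes.
Bytes at offsets 15..16: C4 14.
Big-endian stores the most-significant byte at the lowest address.
The bytes are already most-significant first: 0xC414.
0xC414 = 50196.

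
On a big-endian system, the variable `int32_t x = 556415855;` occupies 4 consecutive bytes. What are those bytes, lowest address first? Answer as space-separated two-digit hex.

21 2A 3B 6F

556415855 in hexadecimal, padded to 32 bits, is 0x212A3B6F.
Split into bytes (most-significant first): 21 2A 3B 6F.
Big-endian stores the most-significant byte at the lowest address.
So the memory order matches the most-significant-first order: 21 2A 3B 6F.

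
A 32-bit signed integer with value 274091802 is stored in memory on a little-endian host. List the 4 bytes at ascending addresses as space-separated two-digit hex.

1A 4F 56 10

274091802 in hexadecimal, padded to 32 bits, is 0x10564F1A.
Split into bytes (most-significant first): 10 56 4F 1A.
In little-endian order the low byte comes first in memory.
So at ascending addresses the bytes are 1A 4F 56 10.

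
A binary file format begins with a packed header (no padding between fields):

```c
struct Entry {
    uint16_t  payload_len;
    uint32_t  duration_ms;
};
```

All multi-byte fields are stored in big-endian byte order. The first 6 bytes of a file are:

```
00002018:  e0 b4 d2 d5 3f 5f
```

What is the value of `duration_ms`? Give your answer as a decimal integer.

`duration_ms` follows `payload_len` (2 bytes), so it starts at byte offset 2 and occupies 4 bytes.
Bytes at offsets 2..5: D2 D5 3F 5F.
In big-endian order the high byte comes first in memory.
The bytes are already most-significant first: 0xD2D53F5F.
0xD2D53F5F = 3537190751.

3537190751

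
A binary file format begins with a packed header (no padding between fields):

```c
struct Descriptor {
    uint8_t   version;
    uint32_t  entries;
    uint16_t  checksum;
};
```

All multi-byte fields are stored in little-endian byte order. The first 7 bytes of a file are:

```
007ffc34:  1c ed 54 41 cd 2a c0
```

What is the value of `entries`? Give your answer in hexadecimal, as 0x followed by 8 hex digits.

`entries` follows `version` (1 byte), so it starts at byte offset 1 and occupies 4 bytes.
Bytes at offsets 1..4: ED 54 41 CD.
In little-endian order the low byte comes first in memory.
Reassemble most-significant byte first: CD 41 54 ED → 0xCD4154ED.

0xCD4154ED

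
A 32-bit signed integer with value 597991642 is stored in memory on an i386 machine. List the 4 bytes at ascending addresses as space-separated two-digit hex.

597991642 in hexadecimal, padded to 32 bits, is 0x23A4A0DA.
Split into bytes (most-significant first): 23 A4 A0 DA.
In little-endian order the low byte comes first in memory.
So at ascending addresses the bytes are DA A0 A4 23.

DA A0 A4 23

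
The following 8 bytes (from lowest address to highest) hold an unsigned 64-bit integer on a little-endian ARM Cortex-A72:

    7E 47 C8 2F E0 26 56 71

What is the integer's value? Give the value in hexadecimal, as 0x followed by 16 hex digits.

0x715626E02FC8477E

In little-endian order the low byte comes first in memory.
Reassemble most-significant byte first: 71 56 26 E0 2F C8 47 7E → 0x715626E02FC8477E.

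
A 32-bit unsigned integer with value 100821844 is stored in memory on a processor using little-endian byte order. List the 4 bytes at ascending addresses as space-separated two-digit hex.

54 6B 02 06

100821844 in hexadecimal, padded to 32 bits, is 0x06026B54.
Split into bytes (most-significant first): 06 02 6B 54.
Little-endian: lowest address holds the least-significant byte.
So at ascending addresses the bytes are 54 6B 02 06.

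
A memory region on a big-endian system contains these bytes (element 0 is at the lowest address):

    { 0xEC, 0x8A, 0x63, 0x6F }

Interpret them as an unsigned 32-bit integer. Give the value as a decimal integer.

Big-endian: lowest address holds the most-significant byte.
The bytes are already most-significant first: 0xEC8A636F.
0xEC8A636F = 3968492399.

3968492399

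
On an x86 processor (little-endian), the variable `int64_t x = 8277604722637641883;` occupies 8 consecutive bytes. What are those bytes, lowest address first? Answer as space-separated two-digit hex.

8277604722637641883 in hexadecimal, padded to 64 bits, is 0x72DFF5A37BE9989B.
Split into bytes (most-significant first): 72 DF F5 A3 7B E9 98 9B.
Little-endian stores the least-significant byte at the lowest address.
So at ascending addresses the bytes are 9B 98 E9 7B A3 F5 DF 72.

9B 98 E9 7B A3 F5 DF 72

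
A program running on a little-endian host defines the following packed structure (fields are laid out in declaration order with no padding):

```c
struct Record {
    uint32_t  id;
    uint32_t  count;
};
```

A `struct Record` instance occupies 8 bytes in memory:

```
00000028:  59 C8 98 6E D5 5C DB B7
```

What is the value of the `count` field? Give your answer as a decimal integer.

`count` follows `id` (4 bytes), so it starts at byte offset 4 and occupies 4 bytes.
Bytes at offsets 4..7: D5 5C DB B7.
In little-endian order the low byte comes first in memory.
Reassemble most-significant byte first: B7 DB 5C D5 → 0xB7DB5CD5.
0xB7DB5CD5 = 3084606677.

3084606677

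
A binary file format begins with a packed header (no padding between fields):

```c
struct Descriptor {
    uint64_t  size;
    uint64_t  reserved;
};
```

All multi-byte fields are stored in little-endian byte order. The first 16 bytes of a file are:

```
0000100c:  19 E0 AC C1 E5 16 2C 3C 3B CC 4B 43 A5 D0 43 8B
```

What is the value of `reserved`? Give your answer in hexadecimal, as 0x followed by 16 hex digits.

0x8B43D0A5434BCC3B

`reserved` follows `size` (8 bytes), so it starts at byte offset 8 and occupies 8 bytes.
Bytes at offsets 8..15: 3B CC 4B 43 A5 D0 43 8B.
Little-endian: lowest address holds the least-significant byte.
Reassemble most-significant byte first: 8B 43 D0 A5 43 4B CC 3B → 0x8B43D0A5434BCC3B.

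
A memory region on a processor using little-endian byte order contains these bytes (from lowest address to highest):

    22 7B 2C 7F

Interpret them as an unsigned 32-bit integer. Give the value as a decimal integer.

In little-endian order the low byte comes first in memory.
Reassemble most-significant byte first: 7F 2C 7B 22 → 0x7F2C7B22.
0x7F2C7B22 = 2133621538.

2133621538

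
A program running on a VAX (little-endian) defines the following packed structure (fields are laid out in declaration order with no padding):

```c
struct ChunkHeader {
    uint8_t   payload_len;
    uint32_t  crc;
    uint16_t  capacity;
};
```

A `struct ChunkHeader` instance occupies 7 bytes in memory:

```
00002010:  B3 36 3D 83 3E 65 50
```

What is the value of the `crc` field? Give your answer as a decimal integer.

1048788278

`crc` follows `payload_len` (1 byte), so it starts at byte offset 1 and occupies 4 bytes.
Bytes at offsets 1..4: 36 3D 83 3E.
In little-endian order the low byte comes first in memory.
Reassemble most-significant byte first: 3E 83 3D 36 → 0x3E833D36.
0x3E833D36 = 1048788278.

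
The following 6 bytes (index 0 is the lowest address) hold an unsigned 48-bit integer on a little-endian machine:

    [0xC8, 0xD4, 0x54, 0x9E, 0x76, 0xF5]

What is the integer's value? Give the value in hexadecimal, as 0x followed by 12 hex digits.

0xF5769E54D4C8

Little-endian stores the least-significant byte at the lowest address.
Reassemble most-significant byte first: F5 76 9E 54 D4 C8 → 0xF5769E54D4C8.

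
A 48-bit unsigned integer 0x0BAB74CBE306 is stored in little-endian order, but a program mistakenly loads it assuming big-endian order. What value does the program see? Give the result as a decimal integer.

Stored little-endian, the bytes at ascending addresses are 06 E3 CB 74 AB 0B.
Read back as big-endian, the last byte is least significant, giving 0x06E3CB74AB0B.
0x06E3CB74AB0B = 7575440763659.

7575440763659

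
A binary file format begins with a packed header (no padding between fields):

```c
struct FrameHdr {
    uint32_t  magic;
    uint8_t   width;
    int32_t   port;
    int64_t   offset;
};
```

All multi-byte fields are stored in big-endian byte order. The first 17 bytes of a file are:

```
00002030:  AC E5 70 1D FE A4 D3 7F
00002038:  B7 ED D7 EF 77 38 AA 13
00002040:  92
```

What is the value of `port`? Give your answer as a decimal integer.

`port` follows `magic` (4 B), `width` (1 B), so it starts at offset 4 + 1 = 5 and occupies 4 bytes.
Bytes at offsets 5..8: A4 D3 7F B7.
Big-endian: lowest address holds the most-significant byte.
The bytes are already most-significant first: 0xA4D37FB7.
Top bit is set, so as a signed 32-bit value this is 0xA4D37FB7 − 2^32 = -1529643081.

-1529643081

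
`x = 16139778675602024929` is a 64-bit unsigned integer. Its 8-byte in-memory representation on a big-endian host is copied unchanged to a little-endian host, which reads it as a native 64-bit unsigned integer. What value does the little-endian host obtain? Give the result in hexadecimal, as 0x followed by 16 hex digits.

16139778675602024929 in 64-bit hexadecimal is 0xDFFC033178AEE9E1.
Stored big-endian, the bytes at ascending addresses are DF FC 03 31 78 AE E9 E1.
Read back as little-endian, the first byte is least significant, giving 0xE1E9AE783103FCDF.

0xE1E9AE783103FCDF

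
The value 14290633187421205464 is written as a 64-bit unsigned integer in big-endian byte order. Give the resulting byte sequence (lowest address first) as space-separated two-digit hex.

14290633187421205464 in hexadecimal, padded to 64 bits, is 0xC652872B3FA633D8.
Split into bytes (most-significant first): C6 52 87 2B 3F A6 33 D8.
Big-endian: lowest address holds the most-significant byte.
So the memory order matches the most-significant-first order: C6 52 87 2B 3F A6 33 D8.

C6 52 87 2B 3F A6 33 D8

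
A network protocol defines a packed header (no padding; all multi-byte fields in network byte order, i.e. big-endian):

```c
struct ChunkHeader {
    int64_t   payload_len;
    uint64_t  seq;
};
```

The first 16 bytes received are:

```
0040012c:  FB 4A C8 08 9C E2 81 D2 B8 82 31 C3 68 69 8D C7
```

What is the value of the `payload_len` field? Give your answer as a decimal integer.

-339238882595667502

`payload_len` is the first field, at byte offset 0, occupying 8 bytes.
Bytes at offsets 0..7: FB 4A C8 08 9C E2 81 D2.
Big-endian: lowest address holds the most-significant byte.
The bytes are already most-significant first: 0xFB4AC8089CE281D2.
Top bit is set, so as a signed 64-bit value this is 0xFB4AC8089CE281D2 − 2^64 = -339238882595667502.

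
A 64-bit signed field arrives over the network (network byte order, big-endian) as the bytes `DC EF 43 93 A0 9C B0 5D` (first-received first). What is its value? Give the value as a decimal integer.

Big-endian: lowest address holds the most-significant byte.
The bytes are already most-significant first: 0xDCEF4393A09CB05D.
Top bit is set, so as a signed 64-bit value this is 0xDCEF4393A09CB05D − 2^64 = -2526726564597682083.

-2526726564597682083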